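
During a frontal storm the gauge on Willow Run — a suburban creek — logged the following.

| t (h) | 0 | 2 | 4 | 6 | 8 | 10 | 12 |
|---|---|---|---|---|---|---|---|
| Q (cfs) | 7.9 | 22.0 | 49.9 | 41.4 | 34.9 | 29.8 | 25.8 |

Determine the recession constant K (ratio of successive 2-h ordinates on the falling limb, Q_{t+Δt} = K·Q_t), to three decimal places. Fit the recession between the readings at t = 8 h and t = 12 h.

Using the recession-limb readings at t = 8 h and t = 12 h: Q falls from 34.9 to 25.8 cfs over 2 intervals.
K = (Q₂/Q₁)^(1/2) = (25.8/34.9)^(1/2) = 0.860.

K ≈ 0.860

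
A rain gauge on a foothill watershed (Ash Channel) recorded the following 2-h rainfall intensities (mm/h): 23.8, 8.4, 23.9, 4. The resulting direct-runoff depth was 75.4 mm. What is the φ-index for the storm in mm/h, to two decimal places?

φ ≈ 6.13 mm/h

Only the 3 blocks with intensity above φ contribute runoff: 23.8, 8.4, 23.9 mm/h.
Σ(I−φ)·Δt = d  ⇒  (23.8+8.4+23.9 − 3φ)·2 = 75.4
φ = (56.10 − 75.4/2) / 3 = 6.13 mm/h.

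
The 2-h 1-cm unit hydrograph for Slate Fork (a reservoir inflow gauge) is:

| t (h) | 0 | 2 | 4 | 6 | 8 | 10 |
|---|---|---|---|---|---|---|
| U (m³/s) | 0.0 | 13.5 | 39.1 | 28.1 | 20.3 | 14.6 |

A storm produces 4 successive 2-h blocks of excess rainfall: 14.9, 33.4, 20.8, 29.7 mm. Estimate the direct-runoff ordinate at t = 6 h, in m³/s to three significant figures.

By discrete convolution, Q_j = Σ (P_i / 10 mm) · U_{j−i}.
At t = 6 h (j=3): Q = (14.9/10)·28.1 + (33.4/10)·39.1 + (20.8/10)·13.5 + (29.7/10)·0.0 = 201 m³/s.

Q ≈ 201 m³/s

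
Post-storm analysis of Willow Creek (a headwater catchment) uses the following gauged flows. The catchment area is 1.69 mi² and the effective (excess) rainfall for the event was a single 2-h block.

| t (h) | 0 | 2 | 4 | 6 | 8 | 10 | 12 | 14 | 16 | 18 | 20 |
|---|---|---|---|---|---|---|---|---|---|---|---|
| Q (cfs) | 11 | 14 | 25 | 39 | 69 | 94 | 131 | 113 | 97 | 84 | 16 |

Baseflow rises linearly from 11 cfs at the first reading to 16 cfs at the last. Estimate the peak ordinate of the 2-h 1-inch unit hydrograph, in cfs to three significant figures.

Direct runoff: 0.00, 2.50, 13.00, 26.50, 56.00, 80.50, 117.00, 98.50, 82.00, 68.50, 0.00 cfs; ΣQ_DR = 544.5 cfs, peak = 117.00 cfs.
Runoff depth d = ΣQ_DR·Δt / A = 544.5 × 7200 / (1.69 mi²) = 0.9985 in.
The 1-inch UH is the DRH scaled by (1 in)/d, so U_p = 117.00 × 1/0.9985 = 117 cfs.

U_p ≈ 117 cfs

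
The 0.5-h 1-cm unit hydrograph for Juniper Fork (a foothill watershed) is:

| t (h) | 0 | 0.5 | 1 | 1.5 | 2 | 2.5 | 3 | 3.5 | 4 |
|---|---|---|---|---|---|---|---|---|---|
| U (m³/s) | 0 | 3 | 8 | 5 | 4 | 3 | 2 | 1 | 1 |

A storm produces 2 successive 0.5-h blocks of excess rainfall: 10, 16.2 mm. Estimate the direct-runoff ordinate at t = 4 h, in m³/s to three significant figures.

Q ≈ 2.62 m³/s

By discrete convolution, Q_j = Σ (P_i / 10 mm) · U_{j−i}.
At t = 4 h (j=8): Q = (10/10)·1 + (16.2/10)·1 = 2.62 m³/s.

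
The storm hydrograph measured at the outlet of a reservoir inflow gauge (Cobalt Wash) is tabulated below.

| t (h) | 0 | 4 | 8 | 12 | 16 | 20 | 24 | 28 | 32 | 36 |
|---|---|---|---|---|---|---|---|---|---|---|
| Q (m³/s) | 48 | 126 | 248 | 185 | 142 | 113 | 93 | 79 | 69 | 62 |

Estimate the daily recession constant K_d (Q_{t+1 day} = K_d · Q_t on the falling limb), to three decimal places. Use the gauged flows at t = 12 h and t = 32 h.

K_d ≈ 0.306

Between t = 12 h and t = 32 h the flow falls from 185 to 69 m³/s over 5×4 h = 20 h.
Per-interval ratio K = (69/185)^(1/5) = 0.8210; K_d = K^(24/4) = 0.306.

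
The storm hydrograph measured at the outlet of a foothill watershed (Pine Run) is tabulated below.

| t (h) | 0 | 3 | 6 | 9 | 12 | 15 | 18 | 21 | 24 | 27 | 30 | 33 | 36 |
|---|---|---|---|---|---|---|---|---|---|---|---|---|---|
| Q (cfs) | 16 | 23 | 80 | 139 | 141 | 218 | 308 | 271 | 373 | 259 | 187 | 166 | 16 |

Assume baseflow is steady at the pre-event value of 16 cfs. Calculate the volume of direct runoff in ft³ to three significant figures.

Direct-runoff ordinates (Q − Q_b): 0.0, 7.0, 64.0, 123.0, 125.0, 202.0, 292.0, 255.0, 357.0, 243.0, 171.0, 150.0, 0.0 cfs.
ΣQ_DR = 1989 cfs.
With Δt = 3 h = 10800 s, V = ΣQ_DR · Δt = 1989 × 10800 = 2.15 × 10^7 ft³.

V ≈ 2.15 × 10^7 ft³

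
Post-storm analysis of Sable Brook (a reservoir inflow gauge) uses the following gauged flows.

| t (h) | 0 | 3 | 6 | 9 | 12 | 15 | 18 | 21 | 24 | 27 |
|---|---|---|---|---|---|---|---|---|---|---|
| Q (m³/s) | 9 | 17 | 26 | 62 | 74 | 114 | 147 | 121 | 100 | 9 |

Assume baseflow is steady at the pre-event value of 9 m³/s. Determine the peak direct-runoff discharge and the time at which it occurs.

Subtracting baseflow gives direct-runoff ordinates: 0.0, 8.0, 17.0, 53.0, 65.0, 105.0, 138.0, 112.0, 91.0, 0.0 m³/s.
The maximum is 138.0 m³/s, occurring at the reading for t = 18 h.

Q_p = 138.0 m³/s at t = 18 h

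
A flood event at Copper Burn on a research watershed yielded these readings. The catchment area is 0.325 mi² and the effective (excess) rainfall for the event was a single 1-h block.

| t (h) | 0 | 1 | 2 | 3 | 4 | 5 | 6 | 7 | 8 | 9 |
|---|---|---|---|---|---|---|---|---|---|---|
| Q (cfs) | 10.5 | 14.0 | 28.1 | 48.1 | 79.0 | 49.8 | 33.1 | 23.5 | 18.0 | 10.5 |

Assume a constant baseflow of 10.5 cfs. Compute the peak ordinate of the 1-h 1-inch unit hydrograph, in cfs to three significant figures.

Direct runoff: 0.0, 3.5, 17.6, 37.6, 68.5, 39.3, 22.6, 13.0, 7.5, 0.0 cfs; ΣQ_DR = 209.6 cfs, peak = 68.5 cfs.
Runoff depth d = ΣQ_DR·Δt / A = 209.6 × 3600 / (0.325 mi²) = 0.9994 in.
The 1-inch UH is the DRH scaled by (1 in)/d, so U_p = 68.5 × 1/0.9994 = 68.5 cfs.

U_p ≈ 68.5 cfs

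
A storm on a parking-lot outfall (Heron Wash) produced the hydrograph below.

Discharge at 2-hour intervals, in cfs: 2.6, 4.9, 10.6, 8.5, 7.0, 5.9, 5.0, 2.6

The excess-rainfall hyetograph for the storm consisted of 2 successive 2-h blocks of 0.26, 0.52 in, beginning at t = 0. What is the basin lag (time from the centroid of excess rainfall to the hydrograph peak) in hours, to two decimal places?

Centroid of excess rainfall: t_c = Σ P_i·t̄_i / ΣP_i = 2.3333 h (block centres at 1, 3 h).
Hydrograph peak occurs at t = 4 h, so basin lag t_L = 4 − 2.3333 = 1.67 h.

t_L ≈ 1.67 h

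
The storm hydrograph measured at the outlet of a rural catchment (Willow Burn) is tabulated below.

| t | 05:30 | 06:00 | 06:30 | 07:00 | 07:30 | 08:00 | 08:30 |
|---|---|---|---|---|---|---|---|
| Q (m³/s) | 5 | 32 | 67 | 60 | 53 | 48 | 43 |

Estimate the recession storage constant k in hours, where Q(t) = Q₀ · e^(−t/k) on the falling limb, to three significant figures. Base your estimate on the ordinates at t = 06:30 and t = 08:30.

On the falling limb, Q drops from 67 to 43 m³/s between t = 06:30 and t = 08:30 (Δt = 2 h).
k = −Δt / ln(Q₂/Q₁) = −2 / ln(43/67) = 4.51 h.

k ≈ 4.51 h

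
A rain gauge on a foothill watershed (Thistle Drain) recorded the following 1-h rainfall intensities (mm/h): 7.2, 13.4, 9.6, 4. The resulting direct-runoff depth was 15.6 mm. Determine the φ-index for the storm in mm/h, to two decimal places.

φ ≈ 4.87 mm/h

Only the 3 blocks with intensity above φ contribute runoff: 7.2, 13.4, 9.6 mm/h.
Σ(I−φ)·Δt = d  ⇒  (7.2+13.4+9.6 − 3φ)·1 = 15.6
φ = (30.20 − 15.6/1) / 3 = 4.87 mm/h.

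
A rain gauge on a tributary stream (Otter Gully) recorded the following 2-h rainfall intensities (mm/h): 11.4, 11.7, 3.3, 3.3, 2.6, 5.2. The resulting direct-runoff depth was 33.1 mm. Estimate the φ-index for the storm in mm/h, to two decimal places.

Only the 3 blocks with intensity above φ contribute runoff: 11.4, 11.7, 5.2 mm/h.
Σ(I−φ)·Δt = d  ⇒  (11.4+11.7+5.2 − 3φ)·2 = 33.1
φ = (28.30 − 33.1/2) / 3 = 3.92 mm/h.

φ ≈ 3.92 mm/h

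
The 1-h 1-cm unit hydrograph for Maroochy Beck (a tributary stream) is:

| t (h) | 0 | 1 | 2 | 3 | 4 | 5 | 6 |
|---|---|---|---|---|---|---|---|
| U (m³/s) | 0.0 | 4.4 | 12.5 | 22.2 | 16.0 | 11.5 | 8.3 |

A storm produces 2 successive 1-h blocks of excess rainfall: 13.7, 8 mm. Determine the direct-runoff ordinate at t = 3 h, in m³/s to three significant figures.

Q ≈ 40.4 m³/s

By discrete convolution, Q_j = Σ (P_i / 10 mm) · U_{j−i}.
At t = 3 h (j=3): Q = (13.7/10)·22.2 + (8/10)·12.5 = 40.4 m³/s.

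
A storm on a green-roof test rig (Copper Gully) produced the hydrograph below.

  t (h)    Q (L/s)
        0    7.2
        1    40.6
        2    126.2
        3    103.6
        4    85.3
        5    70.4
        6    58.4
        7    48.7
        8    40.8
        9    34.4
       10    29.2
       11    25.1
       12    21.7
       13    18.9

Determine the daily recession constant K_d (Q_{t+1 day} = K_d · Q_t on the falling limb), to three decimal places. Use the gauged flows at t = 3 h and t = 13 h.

Between t = 3 h and t = 13 h the flow falls from 103.6 to 18.9 L/s over 10×1 h = 10 h.
Per-interval ratio K = (18.9/103.6)^(1/10) = 0.8435; K_d = K^(24/1) = 0.017.

K_d ≈ 0.017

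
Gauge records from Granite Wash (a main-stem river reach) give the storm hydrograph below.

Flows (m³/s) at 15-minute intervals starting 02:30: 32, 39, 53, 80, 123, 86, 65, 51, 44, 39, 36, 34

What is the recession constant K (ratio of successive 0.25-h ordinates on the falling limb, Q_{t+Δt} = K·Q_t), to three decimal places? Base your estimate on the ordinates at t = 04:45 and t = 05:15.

K ≈ 0.934

Using the recession-limb readings at t = 04:45 and t = 05:15: Q falls from 39 to 34 m³/s over 2 intervals.
K = (Q₂/Q₁)^(1/2) = (34/39)^(1/2) = 0.934.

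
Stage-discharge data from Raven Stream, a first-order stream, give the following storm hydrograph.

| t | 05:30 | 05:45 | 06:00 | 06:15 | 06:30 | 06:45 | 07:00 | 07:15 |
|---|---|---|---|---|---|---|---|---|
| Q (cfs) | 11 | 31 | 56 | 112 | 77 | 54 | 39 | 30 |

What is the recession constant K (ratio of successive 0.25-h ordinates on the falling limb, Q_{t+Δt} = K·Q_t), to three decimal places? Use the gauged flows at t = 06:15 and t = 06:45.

K ≈ 0.694

Using the recession-limb readings at t = 06:15 and t = 06:45: Q falls from 112 to 54 cfs over 2 intervals.
K = (Q₂/Q₁)^(1/2) = (54/112)^(1/2) = 0.694.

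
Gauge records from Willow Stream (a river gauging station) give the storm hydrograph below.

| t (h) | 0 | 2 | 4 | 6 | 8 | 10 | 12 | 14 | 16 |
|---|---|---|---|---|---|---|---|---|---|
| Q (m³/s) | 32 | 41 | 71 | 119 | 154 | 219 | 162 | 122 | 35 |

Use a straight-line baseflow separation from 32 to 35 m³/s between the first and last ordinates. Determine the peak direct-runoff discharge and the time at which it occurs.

Q_p = 185.12 m³/s at t = 10 h

Subtracting baseflow gives direct-runoff ordinates: 0.00, 8.62, 38.25, 85.88, 120.50, 185.12, 127.75, 87.38, 0.00 m³/s.
The maximum is 185.12 m³/s, occurring at the reading for t = 10 h.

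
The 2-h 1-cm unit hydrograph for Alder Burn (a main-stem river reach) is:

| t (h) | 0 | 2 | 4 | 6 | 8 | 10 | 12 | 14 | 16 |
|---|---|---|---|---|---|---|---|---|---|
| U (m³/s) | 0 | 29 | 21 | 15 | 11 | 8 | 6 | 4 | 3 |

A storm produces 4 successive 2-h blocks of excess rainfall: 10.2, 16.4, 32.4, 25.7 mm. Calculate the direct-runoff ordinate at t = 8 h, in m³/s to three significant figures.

By discrete convolution, Q_j = Σ (P_i / 10 mm) · U_{j−i}.
At t = 8 h (j=4): Q = (10.2/10)·11 + (16.4/10)·15 + (32.4/10)·21 + (25.7/10)·29 = 178 m³/s.

Q ≈ 178 m³/s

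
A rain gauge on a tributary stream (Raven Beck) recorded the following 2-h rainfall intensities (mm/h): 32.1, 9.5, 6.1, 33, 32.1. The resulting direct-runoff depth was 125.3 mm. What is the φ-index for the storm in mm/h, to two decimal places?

Only the 3 blocks with intensity above φ contribute runoff: 32.1, 33, 32.1 mm/h.
Σ(I−φ)·Δt = d  ⇒  (32.1+33+32.1 − 3φ)·2 = 125.3
φ = (97.20 − 125.3/2) / 3 = 11.52 mm/h.

φ ≈ 11.52 mm/h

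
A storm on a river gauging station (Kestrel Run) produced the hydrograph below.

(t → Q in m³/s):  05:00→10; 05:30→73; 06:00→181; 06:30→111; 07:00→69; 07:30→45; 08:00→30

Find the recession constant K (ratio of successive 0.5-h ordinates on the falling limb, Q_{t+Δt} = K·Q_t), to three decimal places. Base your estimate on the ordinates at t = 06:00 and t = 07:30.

Using the recession-limb readings at t = 06:00 and t = 07:30: Q falls from 181 to 45 m³/s over 3 intervals.
K = (Q₂/Q₁)^(1/3) = (45/181)^(1/3) = 0.629.

K ≈ 0.629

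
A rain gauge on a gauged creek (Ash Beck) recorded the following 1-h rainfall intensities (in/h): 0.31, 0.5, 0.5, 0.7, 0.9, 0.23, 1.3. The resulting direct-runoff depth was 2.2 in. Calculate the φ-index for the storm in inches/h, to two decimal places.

Only the 5 blocks with intensity above φ contribute runoff: 0.5, 0.5, 0.7, 0.9, 1.3 in/h.
Σ(I−φ)·Δt = d  ⇒  (0.5+0.5+0.7+0.9+1.3 − 5φ)·1 = 2.2
φ = (3.900 − 2.2/1) / 5 = 0.34 in/h.

φ ≈ 0.34 in/h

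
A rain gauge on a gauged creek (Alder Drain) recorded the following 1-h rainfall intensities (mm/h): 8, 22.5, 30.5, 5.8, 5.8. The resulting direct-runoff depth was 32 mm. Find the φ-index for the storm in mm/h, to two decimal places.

Only the 2 blocks with intensity above φ contribute runoff: 22.5, 30.5 mm/h.
Σ(I−φ)·Δt = d  ⇒  (22.5+30.5 − 2φ)·1 = 32
φ = (53.00 − 32/1) / 2 = 10.50 mm/h.

φ ≈ 10.50 mm/h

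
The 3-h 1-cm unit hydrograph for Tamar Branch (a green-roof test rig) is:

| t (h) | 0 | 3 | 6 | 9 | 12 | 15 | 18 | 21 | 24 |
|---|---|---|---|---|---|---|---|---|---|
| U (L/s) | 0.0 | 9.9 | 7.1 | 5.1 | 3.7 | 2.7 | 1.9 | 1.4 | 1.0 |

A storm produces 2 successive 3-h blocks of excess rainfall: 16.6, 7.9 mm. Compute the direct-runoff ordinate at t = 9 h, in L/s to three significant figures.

By discrete convolution, Q_j = Σ (P_i / 10 mm) · U_{j−i}.
At t = 9 h (j=3): Q = (16.6/10)·5.1 + (7.9/10)·7.1 = 14.1 L/s.

Q ≈ 14.1 L/s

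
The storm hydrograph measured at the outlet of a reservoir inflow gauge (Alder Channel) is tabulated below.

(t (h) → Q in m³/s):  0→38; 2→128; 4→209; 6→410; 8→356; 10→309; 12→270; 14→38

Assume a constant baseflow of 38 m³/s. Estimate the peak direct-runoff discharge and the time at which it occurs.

Subtracting baseflow gives direct-runoff ordinates: 0.0, 90.0, 171.0, 372.0, 318.0, 271.0, 232.0, 0.0 m³/s.
The maximum is 372.0 m³/s, occurring at the reading for t = 6 h.

Q_p = 372.0 m³/s at t = 6 h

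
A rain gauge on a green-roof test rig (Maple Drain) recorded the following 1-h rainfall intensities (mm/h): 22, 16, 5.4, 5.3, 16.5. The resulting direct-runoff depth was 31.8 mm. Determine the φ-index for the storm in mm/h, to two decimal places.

Only the 3 blocks with intensity above φ contribute runoff: 22, 16, 16.5 mm/h.
Σ(I−φ)·Δt = d  ⇒  (22+16+16.5 − 3φ)·1 = 31.8
φ = (54.50 − 31.8/1) / 3 = 7.57 mm/h.

φ ≈ 7.57 mm/h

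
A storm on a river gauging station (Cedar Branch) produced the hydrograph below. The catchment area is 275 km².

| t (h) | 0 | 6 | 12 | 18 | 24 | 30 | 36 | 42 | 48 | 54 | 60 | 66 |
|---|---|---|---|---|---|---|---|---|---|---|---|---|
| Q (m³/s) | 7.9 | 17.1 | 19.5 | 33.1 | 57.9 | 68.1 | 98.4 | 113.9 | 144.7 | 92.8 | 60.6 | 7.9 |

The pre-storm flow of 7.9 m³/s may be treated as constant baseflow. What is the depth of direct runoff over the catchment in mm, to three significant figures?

Direct runoff: 0.0, 9.2, 11.6, 25.2, 50.0, 60.2, 90.5, 106.0, 136.8, 84.9, 52.7, 0.0 m³/s; ΣQ_DR = 627.1 m³/s.
V = ΣQ_DR · Δt = 627.1 × 21600 s = 1.355 × 10^7 m³.
Over A = 275 km², depth = V / A = 49.3 mm.

d ≈ 49.3 mm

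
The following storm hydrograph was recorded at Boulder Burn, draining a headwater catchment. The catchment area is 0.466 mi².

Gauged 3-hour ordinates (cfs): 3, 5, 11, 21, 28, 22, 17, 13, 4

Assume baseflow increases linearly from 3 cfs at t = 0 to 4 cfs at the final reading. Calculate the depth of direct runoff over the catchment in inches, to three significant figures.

d ≈ 0.923 in

Direct runoff: 0.00, 1.88, 7.75, 17.62, 24.50, 18.38, 13.25, 9.12, 0.00 cfs; ΣQ_DR = 92.50 cfs.
V = ΣQ_DR · Δt = 92.50 × 10800 s = 9.990 × 10^5 ft³.
Over A = 0.466 mi², depth = V / A = 0.923 in.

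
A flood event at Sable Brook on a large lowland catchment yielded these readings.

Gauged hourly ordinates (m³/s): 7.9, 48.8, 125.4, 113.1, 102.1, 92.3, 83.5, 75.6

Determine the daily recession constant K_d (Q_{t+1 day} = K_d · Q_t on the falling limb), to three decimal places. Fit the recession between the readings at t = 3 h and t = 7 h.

K_d ≈ 0.089

Between t = 3 h and t = 7 h the flow falls from 113.1 to 75.6 m³/s over 4×1 h = 4 h.
Per-interval ratio K = (75.6/113.1)^(1/4) = 0.9042; K_d = K^(24/1) = 0.089.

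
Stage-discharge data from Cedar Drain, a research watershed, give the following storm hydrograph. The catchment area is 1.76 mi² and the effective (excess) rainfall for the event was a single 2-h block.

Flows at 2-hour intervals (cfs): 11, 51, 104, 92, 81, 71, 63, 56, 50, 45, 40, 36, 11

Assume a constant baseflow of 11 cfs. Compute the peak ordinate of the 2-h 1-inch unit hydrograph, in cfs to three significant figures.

Direct runoff: 0.0, 40.0, 93.0, 81.0, 70.0, 60.0, 52.0, 45.0, 39.0, 34.0, 29.0, 25.0, 0.0 cfs; ΣQ_DR = 568.0 cfs, peak = 93.0 cfs.
Runoff depth d = ΣQ_DR·Δt / A = 568.0 × 7200 / (1.76 mi²) = 1.000 in.
The 1-inch UH is the DRH scaled by (1 in)/d, so U_p = 93.0 × 1/1.000 = 93.0 cfs.

U_p ≈ 93.0 cfs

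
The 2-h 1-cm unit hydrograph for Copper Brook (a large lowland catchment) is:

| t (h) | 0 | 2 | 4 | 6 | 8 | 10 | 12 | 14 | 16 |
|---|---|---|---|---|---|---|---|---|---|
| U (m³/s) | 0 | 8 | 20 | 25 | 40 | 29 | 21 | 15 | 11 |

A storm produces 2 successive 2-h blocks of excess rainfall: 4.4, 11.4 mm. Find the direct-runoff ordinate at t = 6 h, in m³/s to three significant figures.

By discrete convolution, Q_j = Σ (P_i / 10 mm) · U_{j−i}.
At t = 6 h (j=3): Q = (4.4/10)·25 + (11.4/10)·20 = 33.8 m³/s.

Q ≈ 33.8 m³/s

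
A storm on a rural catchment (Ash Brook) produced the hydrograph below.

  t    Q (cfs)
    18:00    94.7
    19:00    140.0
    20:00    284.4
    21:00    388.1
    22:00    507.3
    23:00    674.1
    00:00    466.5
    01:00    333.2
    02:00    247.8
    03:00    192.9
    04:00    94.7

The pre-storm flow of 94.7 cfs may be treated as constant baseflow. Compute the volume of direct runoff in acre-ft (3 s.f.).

Direct-runoff ordinates (Q − Q_b): 0.0, 45.3, 189.7, 293.4, 412.6, 579.4, 371.8, 238.5, 153.1, 98.2, 0.0 cfs.
ΣQ_DR = 2382 cfs.
With Δt = 1 h = 3600 s, V = ΣQ_DR · Δt = 2382 × 3600 = 8.58 × 10^6 ft³ = 197 acre-ft.

V ≈ 197 acre-ft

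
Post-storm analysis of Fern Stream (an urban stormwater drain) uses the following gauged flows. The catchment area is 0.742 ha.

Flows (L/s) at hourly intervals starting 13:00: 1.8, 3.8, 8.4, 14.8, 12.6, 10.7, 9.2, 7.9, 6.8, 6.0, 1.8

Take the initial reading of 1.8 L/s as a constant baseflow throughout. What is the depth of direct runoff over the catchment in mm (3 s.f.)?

d ≈ 31.1 mm

Direct runoff: 0.0, 2.0, 6.6, 13.0, 10.8, 8.9, 7.4, 6.1, 5.0, 4.2, 0.0 L/s; ΣQ_DR = 64.00 L/s.
V = ΣQ_DR · Δt = 64.00 × 3600 s = 2.304 × 10^5 L.
Over A = 0.742 ha, depth = V / A = 31.1 mm.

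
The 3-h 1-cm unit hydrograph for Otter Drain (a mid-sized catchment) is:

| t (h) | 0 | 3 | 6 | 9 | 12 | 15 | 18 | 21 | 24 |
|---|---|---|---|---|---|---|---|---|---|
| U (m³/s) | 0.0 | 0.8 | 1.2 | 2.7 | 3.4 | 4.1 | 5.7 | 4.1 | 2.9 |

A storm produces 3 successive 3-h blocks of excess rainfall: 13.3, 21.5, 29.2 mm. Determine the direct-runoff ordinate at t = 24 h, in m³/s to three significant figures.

By discrete convolution, Q_j = Σ (P_i / 10 mm) · U_{j−i}.
At t = 24 h (j=8): Q = (13.3/10)·2.9 + (21.5/10)·4.1 + (29.2/10)·5.7 = 29.3 m³/s.

Q ≈ 29.3 m³/s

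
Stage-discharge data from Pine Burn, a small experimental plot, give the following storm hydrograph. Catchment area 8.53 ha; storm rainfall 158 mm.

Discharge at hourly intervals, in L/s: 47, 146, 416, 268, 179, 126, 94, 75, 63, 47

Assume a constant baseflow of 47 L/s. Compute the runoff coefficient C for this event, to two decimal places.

C ≈ 0.26

ΣQ_DR = 991.0 L/s; V = ΣQ_DR·Δt = 3.568 × 10^6 L.
Runoff depth d = V / A = 41.82 mm.
C = d / P = 41.82 / 158 = 0.26.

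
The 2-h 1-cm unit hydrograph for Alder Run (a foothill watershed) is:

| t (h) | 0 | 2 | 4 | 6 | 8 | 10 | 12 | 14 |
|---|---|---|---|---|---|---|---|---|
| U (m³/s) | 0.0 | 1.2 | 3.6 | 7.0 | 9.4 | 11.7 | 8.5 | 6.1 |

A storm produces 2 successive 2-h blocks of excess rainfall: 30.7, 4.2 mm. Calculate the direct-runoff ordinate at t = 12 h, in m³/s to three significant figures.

By discrete convolution, Q_j = Σ (P_i / 10 mm) · U_{j−i}.
At t = 12 h (j=6): Q = (30.7/10)·8.5 + (4.2/10)·11.7 = 31.0 m³/s.

Q ≈ 31.0 m³/s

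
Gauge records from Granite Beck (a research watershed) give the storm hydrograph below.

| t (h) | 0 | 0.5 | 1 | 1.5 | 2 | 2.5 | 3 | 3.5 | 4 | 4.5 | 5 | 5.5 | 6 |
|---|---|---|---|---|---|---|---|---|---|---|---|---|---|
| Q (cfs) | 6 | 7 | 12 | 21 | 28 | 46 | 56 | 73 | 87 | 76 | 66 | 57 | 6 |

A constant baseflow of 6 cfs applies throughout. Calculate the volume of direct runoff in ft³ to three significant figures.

Direct-runoff ordinates (Q − Q_b): 0.0, 1.0, 6.0, 15.0, 22.0, 40.0, 50.0, 67.0, 81.0, 70.0, 60.0, 51.0, 0.0 cfs.
ΣQ_DR = 463.0 cfs.
With Δt = 0.5 h = 1800 s, V = ΣQ_DR · Δt = 463.0 × 1800 = 8.33 × 10^5 ft³.

V ≈ 8.33 × 10^5 ft³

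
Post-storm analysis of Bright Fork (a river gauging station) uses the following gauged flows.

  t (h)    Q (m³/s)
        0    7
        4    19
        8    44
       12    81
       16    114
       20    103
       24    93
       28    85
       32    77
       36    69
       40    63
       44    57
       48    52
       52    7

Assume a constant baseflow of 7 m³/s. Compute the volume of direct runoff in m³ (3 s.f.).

Direct-runoff ordinates (Q − Q_b): 0.0, 12.0, 37.0, 74.0, 107.0, 96.0, 86.0, 78.0, 70.0, 62.0, 56.0, 50.0, 45.0, 0.0 m³/s.
ΣQ_DR = 773.0 m³/s.
With Δt = 4 h = 14400 s, V = ΣQ_DR · Δt = 773.0 × 14400 = 1.11 × 10^7 m³.

V ≈ 1.11 × 10^7 m³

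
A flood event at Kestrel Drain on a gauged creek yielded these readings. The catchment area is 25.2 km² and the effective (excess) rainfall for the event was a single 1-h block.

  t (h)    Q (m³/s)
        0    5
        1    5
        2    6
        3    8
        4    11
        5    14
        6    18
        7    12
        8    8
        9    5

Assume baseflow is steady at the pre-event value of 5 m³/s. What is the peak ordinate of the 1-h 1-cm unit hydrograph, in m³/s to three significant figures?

Direct runoff: 0.0, 0.0, 1.0, 3.0, 6.0, 9.0, 13.0, 7.0, 3.0, 0.0 m³/s; ΣQ_DR = 42.00 m³/s, peak = 13.0 m³/s.
Runoff depth d = ΣQ_DR·Δt / A = 42.00 × 3600 / (25.2 km²) = 6.000 mm.
The 1-cm UH is the DRH scaled by (10 mm)/d, so U_p = 13.0 × 10/6.000 = 21.7 m³/s.

U_p ≈ 21.7 m³/s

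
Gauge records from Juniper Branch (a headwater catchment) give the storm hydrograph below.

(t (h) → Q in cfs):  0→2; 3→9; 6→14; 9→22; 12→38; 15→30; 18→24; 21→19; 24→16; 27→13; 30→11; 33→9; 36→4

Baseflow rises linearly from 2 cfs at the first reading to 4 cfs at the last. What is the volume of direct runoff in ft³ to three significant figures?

V ≈ 1.86 × 10^6 ft³

Direct-runoff ordinates (Q − Q_b): 0.00, 6.83, 11.67, 19.50, 35.33, 27.17, 21.00, 15.83, 12.67, 9.50, 7.33, 5.17, 0.00 cfs.
ΣQ_DR = 172.0 cfs.
With Δt = 3 h = 10800 s, V = ΣQ_DR · Δt = 172.0 × 10800 = 1.86 × 10^6 ft³.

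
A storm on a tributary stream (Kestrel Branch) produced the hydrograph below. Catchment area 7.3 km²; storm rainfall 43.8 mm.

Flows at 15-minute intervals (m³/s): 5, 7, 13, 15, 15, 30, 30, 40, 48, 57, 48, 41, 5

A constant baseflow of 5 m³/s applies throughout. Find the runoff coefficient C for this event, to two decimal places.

C ≈ 0.81

ΣQ_DR = 289.0 m³/s; V = ΣQ_DR·Δt = 2.601 × 10^5 m³.
Runoff depth d = V / A = 35.63 mm.
C = d / P = 35.63 / 43.8 = 0.81.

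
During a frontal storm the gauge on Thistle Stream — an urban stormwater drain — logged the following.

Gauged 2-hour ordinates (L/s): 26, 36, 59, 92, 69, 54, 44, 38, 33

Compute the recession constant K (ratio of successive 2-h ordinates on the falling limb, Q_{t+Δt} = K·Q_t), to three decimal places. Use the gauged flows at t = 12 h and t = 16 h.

Using the recession-limb readings at t = 12 h and t = 16 h: Q falls from 44 to 33 L/s over 2 intervals.
K = (Q₂/Q₁)^(1/2) = (33/44)^(1/2) = 0.866.

K ≈ 0.866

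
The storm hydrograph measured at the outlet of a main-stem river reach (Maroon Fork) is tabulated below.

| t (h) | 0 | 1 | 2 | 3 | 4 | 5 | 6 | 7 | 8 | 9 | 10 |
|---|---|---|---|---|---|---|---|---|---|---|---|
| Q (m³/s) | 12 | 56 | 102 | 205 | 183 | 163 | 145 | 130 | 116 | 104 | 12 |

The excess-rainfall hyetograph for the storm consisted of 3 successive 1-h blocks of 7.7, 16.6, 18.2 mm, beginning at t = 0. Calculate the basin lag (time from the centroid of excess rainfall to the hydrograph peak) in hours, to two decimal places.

t_L ≈ 1.25 h

Centroid of excess rainfall: t_c = Σ P_i·t̄_i / ΣP_i = 1.7471 h (block centres at 0.5, 1.5, 2.5 h).
Hydrograph peak occurs at t = 3 h, so basin lag t_L = 3 − 1.7471 = 1.25 h.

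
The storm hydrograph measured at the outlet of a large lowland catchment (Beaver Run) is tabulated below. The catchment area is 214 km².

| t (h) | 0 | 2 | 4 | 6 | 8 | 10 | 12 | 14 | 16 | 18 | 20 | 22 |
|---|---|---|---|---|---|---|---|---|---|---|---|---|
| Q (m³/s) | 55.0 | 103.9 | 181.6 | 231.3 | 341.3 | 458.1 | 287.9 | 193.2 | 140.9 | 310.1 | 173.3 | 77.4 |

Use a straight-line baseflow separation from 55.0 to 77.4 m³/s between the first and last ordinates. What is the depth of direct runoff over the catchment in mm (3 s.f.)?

d ≈ 59.2 mm

Direct runoff: 0.00, 46.86, 122.53, 170.19, 278.15, 392.92, 220.68, 123.95, 69.61, 236.77, 97.94, 0.00 m³/s; ΣQ_DR = 1760 m³/s.
V = ΣQ_DR · Δt = 1760 × 7200 s = 1.267 × 10^7 m³.
Over A = 214 km², depth = V / A = 59.2 mm.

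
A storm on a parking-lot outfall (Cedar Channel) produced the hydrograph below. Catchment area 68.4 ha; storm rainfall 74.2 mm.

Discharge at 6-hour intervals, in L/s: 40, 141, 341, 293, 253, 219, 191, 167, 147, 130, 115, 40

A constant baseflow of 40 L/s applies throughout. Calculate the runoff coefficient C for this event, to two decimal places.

ΣQ_DR = 1597 L/s; V = ΣQ_DR·Δt = 3.450 × 10^7 L.
Runoff depth d = V / A = 50.43 mm.
C = d / P = 50.43 / 74.2 = 0.68.

C ≈ 0.68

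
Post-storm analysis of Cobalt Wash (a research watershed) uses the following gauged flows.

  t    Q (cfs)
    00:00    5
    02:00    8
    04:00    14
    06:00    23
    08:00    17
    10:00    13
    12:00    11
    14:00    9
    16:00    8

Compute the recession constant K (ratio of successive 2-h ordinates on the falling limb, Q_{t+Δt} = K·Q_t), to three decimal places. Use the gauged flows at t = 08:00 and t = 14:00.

Using the recession-limb readings at t = 08:00 and t = 14:00: Q falls from 17 to 9 cfs over 3 intervals.
K = (Q₂/Q₁)^(1/3) = (9/17)^(1/3) = 0.809.

K ≈ 0.809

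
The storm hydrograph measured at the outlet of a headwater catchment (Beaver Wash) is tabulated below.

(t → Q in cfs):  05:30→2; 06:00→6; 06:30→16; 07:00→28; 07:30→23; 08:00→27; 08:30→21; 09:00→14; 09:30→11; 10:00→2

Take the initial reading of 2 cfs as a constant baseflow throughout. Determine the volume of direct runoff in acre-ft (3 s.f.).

Direct-runoff ordinates (Q − Q_b): 0.0, 4.0, 14.0, 26.0, 21.0, 25.0, 19.0, 12.0, 9.0, 0.0 cfs.
ΣQ_DR = 130.0 cfs.
With Δt = 0.5 h = 1800 s, V = ΣQ_DR · Δt = 130.0 × 1800 = 2.34 × 10^5 ft³ = 5.37 acre-ft.

V ≈ 5.37 acre-ft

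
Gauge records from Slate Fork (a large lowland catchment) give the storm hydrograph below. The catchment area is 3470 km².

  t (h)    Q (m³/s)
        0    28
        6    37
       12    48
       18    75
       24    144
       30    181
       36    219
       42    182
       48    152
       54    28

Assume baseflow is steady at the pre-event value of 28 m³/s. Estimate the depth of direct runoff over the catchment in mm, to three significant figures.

d ≈ 5.07 mm

Direct runoff: 0.0, 9.0, 20.0, 47.0, 116.0, 153.0, 191.0, 154.0, 124.0, 0.0 m³/s; ΣQ_DR = 814.0 m³/s.
V = ΣQ_DR · Δt = 814.0 × 21600 s = 1.758 × 10^7 m³.
Over A = 3470 km², depth = V / A = 5.07 mm.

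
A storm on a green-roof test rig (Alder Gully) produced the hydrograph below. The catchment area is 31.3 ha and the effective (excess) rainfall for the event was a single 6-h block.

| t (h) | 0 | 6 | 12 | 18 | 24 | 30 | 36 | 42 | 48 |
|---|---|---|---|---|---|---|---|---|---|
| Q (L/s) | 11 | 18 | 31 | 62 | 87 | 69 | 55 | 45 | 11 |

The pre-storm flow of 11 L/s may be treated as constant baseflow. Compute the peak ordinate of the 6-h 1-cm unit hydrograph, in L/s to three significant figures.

Direct runoff: 0.0, 7.0, 20.0, 51.0, 76.0, 58.0, 44.0, 34.0, 0.0 L/s; ΣQ_DR = 290.0 L/s, peak = 76.0 L/s.
Runoff depth d = ΣQ_DR·Δt / A = 290.0 × 21600 / (31.3 ha) = 20.01 mm.
The 1-cm UH is the DRH scaled by (10 mm)/d, so U_p = 76.0 × 10/20.01 = 38.0 L/s.

U_p ≈ 38.0 L/s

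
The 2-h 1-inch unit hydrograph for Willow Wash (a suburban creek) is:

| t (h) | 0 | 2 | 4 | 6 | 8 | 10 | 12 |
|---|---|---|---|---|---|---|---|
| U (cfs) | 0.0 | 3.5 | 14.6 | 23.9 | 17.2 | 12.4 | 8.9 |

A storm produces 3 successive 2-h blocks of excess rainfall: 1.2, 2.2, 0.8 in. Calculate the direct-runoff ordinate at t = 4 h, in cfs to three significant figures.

Q ≈ 25.2 cfs

By discrete convolution, Q_j = Σ (P_i / 1 in) · U_{j−i}.
At t = 4 h (j=2): Q = (1.2/1)·14.6 + (2.2/1)·3.5 + (0.8/1)·0.0 = 25.2 cfs.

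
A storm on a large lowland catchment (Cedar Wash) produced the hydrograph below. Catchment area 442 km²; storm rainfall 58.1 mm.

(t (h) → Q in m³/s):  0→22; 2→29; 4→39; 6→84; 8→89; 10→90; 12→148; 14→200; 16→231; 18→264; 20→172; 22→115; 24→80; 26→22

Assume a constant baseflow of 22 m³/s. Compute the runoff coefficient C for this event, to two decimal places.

C ≈ 0.36

ΣQ_DR = 1277 m³/s; V = ΣQ_DR·Δt = 9.194 × 10^6 m³.
Runoff depth d = V / A = 20.80 mm.
C = d / P = 20.80 / 58.1 = 0.36.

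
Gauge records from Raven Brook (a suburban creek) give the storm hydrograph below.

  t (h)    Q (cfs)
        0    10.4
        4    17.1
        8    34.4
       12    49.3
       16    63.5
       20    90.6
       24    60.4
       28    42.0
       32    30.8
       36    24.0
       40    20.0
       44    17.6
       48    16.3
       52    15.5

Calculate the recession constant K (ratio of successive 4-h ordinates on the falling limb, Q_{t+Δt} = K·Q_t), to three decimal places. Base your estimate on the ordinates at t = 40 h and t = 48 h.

Using the recession-limb readings at t = 40 h and t = 48 h: Q falls from 20.0 to 16.3 cfs over 2 intervals.
K = (Q₂/Q₁)^(1/2) = (16.3/20.0)^(1/2) = 0.903.

K ≈ 0.903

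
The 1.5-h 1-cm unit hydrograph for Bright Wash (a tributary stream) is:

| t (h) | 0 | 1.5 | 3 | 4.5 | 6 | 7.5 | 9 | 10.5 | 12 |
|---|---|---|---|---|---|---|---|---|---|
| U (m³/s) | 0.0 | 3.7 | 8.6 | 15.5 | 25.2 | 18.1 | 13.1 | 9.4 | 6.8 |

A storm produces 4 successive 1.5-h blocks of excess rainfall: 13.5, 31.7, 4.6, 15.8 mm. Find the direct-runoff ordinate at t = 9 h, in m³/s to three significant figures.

By discrete convolution, Q_j = Σ (P_i / 10 mm) · U_{j−i}.
At t = 9 h (j=6): Q = (13.5/10)·13.1 + (31.7/10)·18.1 + (4.6/10)·25.2 + (15.8/10)·15.5 = 111 m³/s.

Q ≈ 111 m³/s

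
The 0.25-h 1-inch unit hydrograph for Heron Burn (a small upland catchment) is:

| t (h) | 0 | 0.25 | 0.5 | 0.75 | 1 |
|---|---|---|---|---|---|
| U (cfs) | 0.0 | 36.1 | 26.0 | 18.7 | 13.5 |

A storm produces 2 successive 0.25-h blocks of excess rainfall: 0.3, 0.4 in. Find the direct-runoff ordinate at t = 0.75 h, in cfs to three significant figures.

Q ≈ 16.0 cfs

By discrete convolution, Q_j = Σ (P_i / 1 in) · U_{j−i}.
At t = 0.75 h (j=3): Q = (0.3/1)·18.7 + (0.4/1)·26.0 = 16.0 cfs.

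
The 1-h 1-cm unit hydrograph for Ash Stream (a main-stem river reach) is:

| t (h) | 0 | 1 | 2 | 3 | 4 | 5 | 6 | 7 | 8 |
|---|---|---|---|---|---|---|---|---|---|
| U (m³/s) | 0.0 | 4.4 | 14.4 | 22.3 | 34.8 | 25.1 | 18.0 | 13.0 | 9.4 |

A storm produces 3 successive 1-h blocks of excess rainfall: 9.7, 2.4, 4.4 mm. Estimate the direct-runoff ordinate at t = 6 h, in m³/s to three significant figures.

By discrete convolution, Q_j = Σ (P_i / 10 mm) · U_{j−i}.
At t = 6 h (j=6): Q = (9.7/10)·18.0 + (2.4/10)·25.1 + (4.4/10)·34.8 = 38.8 m³/s.

Q ≈ 38.8 m³/s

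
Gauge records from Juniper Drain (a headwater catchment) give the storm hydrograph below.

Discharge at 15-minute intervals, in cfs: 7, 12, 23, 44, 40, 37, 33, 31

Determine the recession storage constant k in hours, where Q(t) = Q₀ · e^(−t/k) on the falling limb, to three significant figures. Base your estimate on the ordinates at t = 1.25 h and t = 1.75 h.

k ≈ 2.83 h

On the falling limb, Q drops from 37 to 31 cfs between t = 1.25 h and t = 1.75 h (Δt = 0.5 h).
k = −Δt / ln(Q₂/Q₁) = −0.5 / ln(31/37) = 2.83 h.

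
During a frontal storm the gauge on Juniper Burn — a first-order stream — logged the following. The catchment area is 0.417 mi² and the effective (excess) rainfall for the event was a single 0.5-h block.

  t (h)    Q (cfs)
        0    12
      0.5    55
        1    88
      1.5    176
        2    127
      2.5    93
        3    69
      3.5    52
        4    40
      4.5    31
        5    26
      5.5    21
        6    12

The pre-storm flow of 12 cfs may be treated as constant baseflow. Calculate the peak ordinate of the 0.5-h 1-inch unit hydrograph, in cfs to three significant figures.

U_p ≈ 137 cfs

Direct runoff: 0.0, 43.0, 76.0, 164.0, 115.0, 81.0, 57.0, 40.0, 28.0, 19.0, 14.0, 9.0, 0.0 cfs; ΣQ_DR = 646.0 cfs, peak = 164.0 cfs.
Runoff depth d = ΣQ_DR·Δt / A = 646.0 × 1800 / (0.417 mi²) = 1.200 in.
The 1-inch UH is the DRH scaled by (1 in)/d, so U_p = 164.0 × 1/1.200 = 137 cfs.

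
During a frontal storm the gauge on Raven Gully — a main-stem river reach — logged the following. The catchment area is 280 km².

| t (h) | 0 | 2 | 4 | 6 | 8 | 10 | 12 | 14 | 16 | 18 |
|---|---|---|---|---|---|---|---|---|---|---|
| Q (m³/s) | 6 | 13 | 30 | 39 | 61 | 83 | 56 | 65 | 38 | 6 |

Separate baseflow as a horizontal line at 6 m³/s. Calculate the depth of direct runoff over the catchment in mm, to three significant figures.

Direct runoff: 0.0, 7.0, 24.0, 33.0, 55.0, 77.0, 50.0, 59.0, 32.0, 0.0 m³/s; ΣQ_DR = 337.0 m³/s.
V = ΣQ_DR · Δt = 337.0 × 7200 s = 2.426 × 10^6 m³.
Over A = 280 km², depth = V / A = 8.67 mm.

d ≈ 8.67 mm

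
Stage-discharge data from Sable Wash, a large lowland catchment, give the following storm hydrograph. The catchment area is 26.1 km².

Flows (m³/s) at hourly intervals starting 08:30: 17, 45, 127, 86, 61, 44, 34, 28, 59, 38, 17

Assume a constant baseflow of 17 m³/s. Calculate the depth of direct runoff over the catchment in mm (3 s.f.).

Direct runoff: 0.0, 28.0, 110.0, 69.0, 44.0, 27.0, 17.0, 11.0, 42.0, 21.0, 0.0 m³/s; ΣQ_DR = 369.0 m³/s.
V = ΣQ_DR · Δt = 369.0 × 3600 s = 1.328 × 10^6 m³.
Over A = 26.1 km², depth = V / A = 50.9 mm.

d ≈ 50.9 mm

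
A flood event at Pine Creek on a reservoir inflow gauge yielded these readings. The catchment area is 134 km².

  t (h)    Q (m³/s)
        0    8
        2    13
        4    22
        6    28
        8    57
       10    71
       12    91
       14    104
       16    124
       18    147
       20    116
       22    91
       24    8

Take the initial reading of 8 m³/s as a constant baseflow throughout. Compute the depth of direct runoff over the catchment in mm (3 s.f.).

Direct runoff: 0.0, 5.0, 14.0, 20.0, 49.0, 63.0, 83.0, 96.0, 116.0, 139.0, 108.0, 83.0, 0.0 m³/s; ΣQ_DR = 776.0 m³/s.
V = ΣQ_DR · Δt = 776.0 × 7200 s = 5.587 × 10^6 m³.
Over A = 134 km², depth = V / A = 41.7 mm.

d ≈ 41.7 mm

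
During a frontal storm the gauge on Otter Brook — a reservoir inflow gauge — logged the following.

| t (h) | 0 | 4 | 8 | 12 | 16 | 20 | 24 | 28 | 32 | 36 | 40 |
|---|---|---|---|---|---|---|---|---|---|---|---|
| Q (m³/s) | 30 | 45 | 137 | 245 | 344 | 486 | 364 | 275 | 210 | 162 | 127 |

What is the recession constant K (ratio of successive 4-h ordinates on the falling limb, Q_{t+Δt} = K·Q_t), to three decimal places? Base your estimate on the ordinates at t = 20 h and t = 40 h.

K ≈ 0.765

Using the recession-limb readings at t = 20 h and t = 40 h: Q falls from 486 to 127 m³/s over 5 intervals.
K = (Q₂/Q₁)^(1/5) = (127/486)^(1/5) = 0.765.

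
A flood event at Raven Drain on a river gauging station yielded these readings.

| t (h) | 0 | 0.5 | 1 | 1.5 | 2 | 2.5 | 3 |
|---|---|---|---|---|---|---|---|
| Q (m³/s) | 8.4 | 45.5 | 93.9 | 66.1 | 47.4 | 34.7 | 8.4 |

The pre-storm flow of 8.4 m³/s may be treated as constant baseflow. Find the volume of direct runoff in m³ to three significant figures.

Direct-runoff ordinates (Q − Q_b): 0.0, 37.1, 85.5, 57.7, 39.0, 26.3, 0.0 m³/s.
ΣQ_DR = 245.6 m³/s.
With Δt = 0.5 h = 1800 s, V = ΣQ_DR · Δt = 245.6 × 1800 = 4.42 × 10^5 m³.

V ≈ 4.42 × 10^5 m³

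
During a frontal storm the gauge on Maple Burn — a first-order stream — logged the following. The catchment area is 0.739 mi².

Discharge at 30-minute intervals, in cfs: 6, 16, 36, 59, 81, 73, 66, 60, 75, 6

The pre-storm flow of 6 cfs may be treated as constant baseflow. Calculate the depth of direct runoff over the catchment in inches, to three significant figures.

Direct runoff: 0.0, 10.0, 30.0, 53.0, 75.0, 67.0, 60.0, 54.0, 69.0, 0.0 cfs; ΣQ_DR = 418.0 cfs.
V = ΣQ_DR · Δt = 418.0 × 1800 s = 7.524 × 10^5 ft³.
Over A = 0.739 mi², depth = V / A = 0.438 in.

d ≈ 0.438 in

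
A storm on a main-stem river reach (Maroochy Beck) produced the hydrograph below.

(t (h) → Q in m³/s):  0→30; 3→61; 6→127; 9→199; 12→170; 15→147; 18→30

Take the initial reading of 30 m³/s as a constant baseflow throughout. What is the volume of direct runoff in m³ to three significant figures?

Direct-runoff ordinates (Q − Q_b): 0.0, 31.0, 97.0, 169.0, 140.0, 117.0, 0.0 m³/s.
ΣQ_DR = 554.0 m³/s.
With Δt = 3 h = 10800 s, V = ΣQ_DR · Δt = 554.0 × 10800 = 5.98 × 10^6 m³.

V ≈ 5.98 × 10^6 m³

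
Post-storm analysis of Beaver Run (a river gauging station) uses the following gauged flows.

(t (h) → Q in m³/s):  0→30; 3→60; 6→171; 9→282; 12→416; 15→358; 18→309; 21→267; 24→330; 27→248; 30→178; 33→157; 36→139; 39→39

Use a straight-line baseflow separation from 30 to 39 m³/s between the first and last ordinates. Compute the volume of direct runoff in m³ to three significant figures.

Direct-runoff ordinates (Q − Q_b): 0.00, 29.31, 139.62, 249.92, 383.23, 324.54, 274.85, 232.15, 294.46, 211.77, 141.08, 119.38, 100.69, 0.00 m³/s.
ΣQ_DR = 2501 m³/s.
With Δt = 3 h = 10800 s, V = ΣQ_DR · Δt = 2501 × 10800 = 2.70 × 10^7 m³.

V ≈ 2.70 × 10^7 m³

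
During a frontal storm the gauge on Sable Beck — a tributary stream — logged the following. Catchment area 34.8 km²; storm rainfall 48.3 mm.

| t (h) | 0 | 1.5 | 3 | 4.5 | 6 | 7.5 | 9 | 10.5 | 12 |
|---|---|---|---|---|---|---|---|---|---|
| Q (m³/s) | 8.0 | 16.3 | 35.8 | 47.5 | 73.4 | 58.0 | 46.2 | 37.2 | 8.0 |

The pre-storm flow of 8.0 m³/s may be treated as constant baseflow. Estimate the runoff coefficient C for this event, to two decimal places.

C ≈ 0.83

ΣQ_DR = 258.4 m³/s; V = ΣQ_DR·Δt = 1.395 × 10^6 m³.
Runoff depth d = V / A = 40.10 mm.
C = d / P = 40.10 / 48.3 = 0.83.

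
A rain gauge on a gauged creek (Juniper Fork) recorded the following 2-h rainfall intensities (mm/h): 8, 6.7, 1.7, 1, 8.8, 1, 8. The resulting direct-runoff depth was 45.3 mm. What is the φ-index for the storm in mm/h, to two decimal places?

φ ≈ 2.21 mm/h

Only the 4 blocks with intensity above φ contribute runoff: 8, 6.7, 8.8, 8 mm/h.
Σ(I−φ)·Δt = d  ⇒  (8+6.7+8.8+8 − 4φ)·2 = 45.3
φ = (31.50 − 45.3/2) / 4 = 2.21 mm/h.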